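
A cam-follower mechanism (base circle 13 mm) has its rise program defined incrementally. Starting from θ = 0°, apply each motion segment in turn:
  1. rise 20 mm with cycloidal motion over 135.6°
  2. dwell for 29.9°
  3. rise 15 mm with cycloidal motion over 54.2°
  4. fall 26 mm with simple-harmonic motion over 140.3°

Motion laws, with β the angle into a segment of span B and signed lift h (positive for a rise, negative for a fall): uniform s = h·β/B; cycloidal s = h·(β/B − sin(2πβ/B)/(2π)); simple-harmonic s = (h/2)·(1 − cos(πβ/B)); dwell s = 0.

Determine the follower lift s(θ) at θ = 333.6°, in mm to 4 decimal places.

seg 1 [0°–135.6°] cycloidal, h=20: full span → s += 20 → s = 20.0000
seg 2 [135.6°–165.5°] dwell: s stays 20.0000
seg 3 [165.5°–219.7°] cycloidal, h=15: full span → s += 15 → s = 35.0000
seg 4 [219.7°–360°] simple-harmonic, h=-26: θ=333.6° here. β=113.9, B=140.3. -26/2·(1 − cos(π·0.8118)) = -23.7939 → s = 11.2061

11.2061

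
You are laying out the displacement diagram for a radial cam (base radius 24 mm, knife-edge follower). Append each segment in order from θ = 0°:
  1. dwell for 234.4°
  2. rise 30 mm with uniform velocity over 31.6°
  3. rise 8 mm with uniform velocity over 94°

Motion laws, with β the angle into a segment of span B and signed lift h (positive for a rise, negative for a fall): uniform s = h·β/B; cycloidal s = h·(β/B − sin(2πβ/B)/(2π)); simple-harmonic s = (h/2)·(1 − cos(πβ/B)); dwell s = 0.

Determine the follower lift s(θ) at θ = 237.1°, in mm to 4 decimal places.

seg 1 [0°–234.4°] dwell: s stays 0.0000
seg 2 [234.4°–266°] uniform, h=30: θ=237.1° here. β=2.7, B=31.6. 30·2.7/31.6 = 2.5633 → s = 2.5633

2.5633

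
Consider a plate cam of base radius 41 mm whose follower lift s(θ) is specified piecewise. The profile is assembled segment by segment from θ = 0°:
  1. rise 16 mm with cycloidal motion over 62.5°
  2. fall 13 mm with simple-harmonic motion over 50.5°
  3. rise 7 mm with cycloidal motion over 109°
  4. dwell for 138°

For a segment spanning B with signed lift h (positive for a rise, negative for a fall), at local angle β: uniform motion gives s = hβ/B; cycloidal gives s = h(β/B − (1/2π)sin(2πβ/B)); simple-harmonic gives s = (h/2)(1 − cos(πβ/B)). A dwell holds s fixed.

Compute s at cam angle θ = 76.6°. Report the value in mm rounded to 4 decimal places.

seg 1 [0°–62.5°] cycloidal, h=16: full span → s += 16 → s = 16.0000
seg 2 [62.5°–113°] simple-harmonic, h=-13: θ=76.6° here. β=14.1, B=50.5. -13/2·(1 − cos(π·0.2792)) = -2.3443 → s = 13.6557

13.6557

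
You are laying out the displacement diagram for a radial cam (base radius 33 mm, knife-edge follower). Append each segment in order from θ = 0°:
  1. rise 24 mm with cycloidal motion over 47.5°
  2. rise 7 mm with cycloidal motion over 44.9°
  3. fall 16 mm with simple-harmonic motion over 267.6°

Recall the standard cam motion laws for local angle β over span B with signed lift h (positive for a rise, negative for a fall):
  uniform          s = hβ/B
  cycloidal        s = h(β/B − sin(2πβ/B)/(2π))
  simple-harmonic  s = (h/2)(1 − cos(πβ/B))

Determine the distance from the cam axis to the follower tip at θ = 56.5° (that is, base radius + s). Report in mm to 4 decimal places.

seg 1 [0°–47.5°] cycloidal, h=24: full span → s += 24 → s = 24.0000
seg 2 [47.5°–92.4°] cycloidal, h=7: θ=56.5° here. β=9, B=44.9. 7·(0.2004 − sin(2π·0.2004)/(2π)) = 0.3426 → s = 24.3426
radial distance = base radius + s = 33 + 24.3426 = 57.3426

57.3426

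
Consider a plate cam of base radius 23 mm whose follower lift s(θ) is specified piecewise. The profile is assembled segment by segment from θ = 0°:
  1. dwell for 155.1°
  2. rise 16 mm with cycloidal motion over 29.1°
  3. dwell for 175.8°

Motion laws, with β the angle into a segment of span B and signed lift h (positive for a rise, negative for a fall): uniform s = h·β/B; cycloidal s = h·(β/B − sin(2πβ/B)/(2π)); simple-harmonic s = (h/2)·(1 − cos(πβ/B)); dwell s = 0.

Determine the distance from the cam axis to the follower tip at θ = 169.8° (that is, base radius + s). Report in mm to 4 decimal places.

seg 1 [0°–155.1°] dwell: s stays 0.0000
seg 2 [155.1°–184.2°] cycloidal, h=16: θ=169.8° here. β=14.7, B=29.1. 16·(0.5052 − sin(2π·0.5052)/(2π)) = 8.1649 → s = 8.1649
radial distance = base radius + s = 23 + 8.1649 = 31.1649

31.1649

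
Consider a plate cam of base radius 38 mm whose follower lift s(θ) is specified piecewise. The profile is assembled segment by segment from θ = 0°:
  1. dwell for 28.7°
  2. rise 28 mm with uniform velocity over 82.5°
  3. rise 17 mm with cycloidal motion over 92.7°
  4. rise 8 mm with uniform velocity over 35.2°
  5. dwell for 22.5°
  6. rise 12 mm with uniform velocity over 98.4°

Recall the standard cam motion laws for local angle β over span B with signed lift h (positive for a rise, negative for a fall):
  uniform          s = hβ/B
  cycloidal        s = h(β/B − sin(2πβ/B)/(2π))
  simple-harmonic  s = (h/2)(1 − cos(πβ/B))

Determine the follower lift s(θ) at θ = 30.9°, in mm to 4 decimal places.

seg 1 [0°–28.7°] dwell: s stays 0.0000
seg 2 [28.7°–111.2°] uniform, h=28: θ=30.9° here. β=2.2, B=82.5. 28·2.2/82.5 = 0.7467 → s = 0.7467

0.7467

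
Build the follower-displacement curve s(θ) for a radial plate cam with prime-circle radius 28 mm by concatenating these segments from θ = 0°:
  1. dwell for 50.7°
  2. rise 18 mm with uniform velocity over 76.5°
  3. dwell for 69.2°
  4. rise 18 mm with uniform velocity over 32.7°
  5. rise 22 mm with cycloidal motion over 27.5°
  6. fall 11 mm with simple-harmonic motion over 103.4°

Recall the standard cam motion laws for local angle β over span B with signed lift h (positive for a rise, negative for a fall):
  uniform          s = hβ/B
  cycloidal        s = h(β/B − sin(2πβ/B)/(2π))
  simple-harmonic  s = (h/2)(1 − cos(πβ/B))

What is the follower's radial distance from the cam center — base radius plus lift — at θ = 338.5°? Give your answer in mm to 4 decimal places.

seg 1 [0°–50.7°] dwell: s stays 0.0000
seg 2 [50.7°–127.2°] uniform, h=18: full span → s += 18 → s = 18.0000
seg 3 [127.2°–196.4°] dwell: s stays 18.0000
seg 4 [196.4°–229.1°] uniform, h=18: full span → s += 18 → s = 36.0000
seg 5 [229.1°–256.6°] cycloidal, h=22: full span → s += 22 → s = 58.0000
seg 6 [256.6°–360°] simple-harmonic, h=-11: θ=338.5° here. β=81.9, B=103.4. -11/2·(1 − cos(π·0.7921)) = -9.8677 → s = 48.1323
radial distance = base radius + s = 28 + 48.1323 = 76.1323

76.1323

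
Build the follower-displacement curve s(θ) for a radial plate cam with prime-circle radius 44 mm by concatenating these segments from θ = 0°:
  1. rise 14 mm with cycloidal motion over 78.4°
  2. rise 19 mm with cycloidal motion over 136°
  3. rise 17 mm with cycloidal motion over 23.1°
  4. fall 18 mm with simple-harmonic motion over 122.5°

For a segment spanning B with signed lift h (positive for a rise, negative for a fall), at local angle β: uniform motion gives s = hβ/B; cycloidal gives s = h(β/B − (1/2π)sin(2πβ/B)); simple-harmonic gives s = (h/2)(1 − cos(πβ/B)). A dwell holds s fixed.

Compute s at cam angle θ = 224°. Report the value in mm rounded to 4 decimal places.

seg 1 [0°–78.4°] cycloidal, h=14: full span → s += 14 → s = 14.0000
seg 2 [78.4°–214.4°] cycloidal, h=19: full span → s += 19 → s = 33.0000
seg 3 [214.4°–237.5°] cycloidal, h=17: θ=224° here. β=9.6, B=23.1. 17·(0.4156 − sin(2π·0.4156)/(2π)) = 5.6962 → s = 38.6962

38.6962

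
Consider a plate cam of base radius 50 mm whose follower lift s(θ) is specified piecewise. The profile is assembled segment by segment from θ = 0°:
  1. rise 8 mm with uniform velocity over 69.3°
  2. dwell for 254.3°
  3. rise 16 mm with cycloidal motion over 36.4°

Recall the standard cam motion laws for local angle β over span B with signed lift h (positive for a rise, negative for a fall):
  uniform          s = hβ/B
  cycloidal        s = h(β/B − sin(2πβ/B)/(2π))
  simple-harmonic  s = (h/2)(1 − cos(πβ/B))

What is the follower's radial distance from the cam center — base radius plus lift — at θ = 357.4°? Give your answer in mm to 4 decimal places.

seg 1 [0°–69.3°] uniform, h=8: full span → s += 8 → s = 8.0000
seg 2 [69.3°–323.6°] dwell: s stays 8.0000
seg 3 [323.6°–360°] cycloidal, h=16: θ=357.4° here. β=33.8, B=36.4. 16·(0.9286 − sin(2π·0.9286)/(2π)) = 15.9620 → s = 23.9620
radial distance = base radius + s = 50 + 23.9620 = 73.9620

73.9620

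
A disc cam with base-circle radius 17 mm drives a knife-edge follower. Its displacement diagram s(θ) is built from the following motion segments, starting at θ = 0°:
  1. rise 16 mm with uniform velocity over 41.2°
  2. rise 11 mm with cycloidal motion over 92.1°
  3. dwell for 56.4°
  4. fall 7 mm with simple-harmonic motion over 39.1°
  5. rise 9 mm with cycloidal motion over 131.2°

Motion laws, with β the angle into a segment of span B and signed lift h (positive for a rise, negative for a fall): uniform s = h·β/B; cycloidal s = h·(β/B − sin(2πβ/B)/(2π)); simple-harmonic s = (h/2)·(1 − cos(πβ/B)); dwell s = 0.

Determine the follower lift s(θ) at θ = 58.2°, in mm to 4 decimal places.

seg 1 [0°–41.2°] uniform, h=16: full span → s += 16 → s = 16.0000
seg 2 [41.2°–133.3°] cycloidal, h=11: θ=58.2° here. β=17, B=92.1. 11·(0.1846 − sin(2π·0.1846)/(2π)) = 0.4255 → s = 16.4255

16.4255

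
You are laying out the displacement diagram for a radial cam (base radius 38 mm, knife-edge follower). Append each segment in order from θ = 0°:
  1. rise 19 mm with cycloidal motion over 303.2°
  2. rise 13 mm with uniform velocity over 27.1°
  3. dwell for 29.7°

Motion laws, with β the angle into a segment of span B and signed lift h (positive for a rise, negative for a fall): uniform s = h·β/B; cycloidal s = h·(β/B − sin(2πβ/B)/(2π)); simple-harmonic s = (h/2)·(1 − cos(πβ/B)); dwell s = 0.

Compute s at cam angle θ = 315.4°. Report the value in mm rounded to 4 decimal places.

seg 1 [0°–303.2°] cycloidal, h=19: full span → s += 19 → s = 19.0000
seg 2 [303.2°–330.3°] uniform, h=13: θ=315.4° here. β=12.2, B=27.1. 13·12.2/27.1 = 5.8524 → s = 24.8524

24.8524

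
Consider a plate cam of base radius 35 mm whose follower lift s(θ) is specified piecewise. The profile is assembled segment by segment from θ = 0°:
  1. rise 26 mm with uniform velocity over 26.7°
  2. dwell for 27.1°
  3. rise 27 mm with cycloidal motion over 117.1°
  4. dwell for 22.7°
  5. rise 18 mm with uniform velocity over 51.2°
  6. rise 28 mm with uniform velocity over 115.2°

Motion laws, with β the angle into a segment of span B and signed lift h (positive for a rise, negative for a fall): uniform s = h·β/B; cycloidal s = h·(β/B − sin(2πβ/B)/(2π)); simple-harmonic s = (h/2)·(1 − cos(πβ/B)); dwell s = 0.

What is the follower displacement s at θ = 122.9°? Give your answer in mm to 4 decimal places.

seg 1 [0°–26.7°] uniform, h=26: full span → s += 26 → s = 26.0000
seg 2 [26.7°–53.8°] dwell: s stays 26.0000
seg 3 [53.8°–170.9°] cycloidal, h=27: θ=122.9° here. β=69.1, B=117.1. 27·(0.5901 − sin(2π·0.5901)/(2π)) = 18.2372 → s = 44.2372

44.2372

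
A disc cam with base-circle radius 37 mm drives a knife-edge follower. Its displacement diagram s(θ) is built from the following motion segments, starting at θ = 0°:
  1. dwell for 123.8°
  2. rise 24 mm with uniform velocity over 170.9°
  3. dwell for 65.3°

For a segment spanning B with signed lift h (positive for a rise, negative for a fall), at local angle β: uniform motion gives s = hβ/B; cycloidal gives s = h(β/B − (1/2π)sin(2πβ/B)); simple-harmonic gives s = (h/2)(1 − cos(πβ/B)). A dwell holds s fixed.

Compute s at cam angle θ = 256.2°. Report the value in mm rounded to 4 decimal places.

seg 1 [0°–123.8°] dwell: s stays 0.0000
seg 2 [123.8°–294.7°] uniform, h=24: θ=256.2° here. β=132.4, B=170.9. 24·132.4/170.9 = 18.5933 → s = 18.5933

18.5933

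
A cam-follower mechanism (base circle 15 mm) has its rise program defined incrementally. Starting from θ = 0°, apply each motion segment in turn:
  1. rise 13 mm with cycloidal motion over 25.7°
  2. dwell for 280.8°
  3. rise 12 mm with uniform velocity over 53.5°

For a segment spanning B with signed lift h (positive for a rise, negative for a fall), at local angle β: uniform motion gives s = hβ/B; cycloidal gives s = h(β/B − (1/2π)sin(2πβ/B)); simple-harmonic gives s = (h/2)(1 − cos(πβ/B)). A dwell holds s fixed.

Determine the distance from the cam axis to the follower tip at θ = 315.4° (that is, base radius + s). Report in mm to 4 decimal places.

seg 1 [0°–25.7°] cycloidal, h=13: full span → s += 13 → s = 13.0000
seg 2 [25.7°–306.5°] dwell: s stays 13.0000
seg 3 [306.5°–360°] uniform, h=12: θ=315.4° here. β=8.9, B=53.5. 12·8.9/53.5 = 1.9963 → s = 14.9963
radial distance = base radius + s = 15 + 14.9963 = 29.9963

29.9963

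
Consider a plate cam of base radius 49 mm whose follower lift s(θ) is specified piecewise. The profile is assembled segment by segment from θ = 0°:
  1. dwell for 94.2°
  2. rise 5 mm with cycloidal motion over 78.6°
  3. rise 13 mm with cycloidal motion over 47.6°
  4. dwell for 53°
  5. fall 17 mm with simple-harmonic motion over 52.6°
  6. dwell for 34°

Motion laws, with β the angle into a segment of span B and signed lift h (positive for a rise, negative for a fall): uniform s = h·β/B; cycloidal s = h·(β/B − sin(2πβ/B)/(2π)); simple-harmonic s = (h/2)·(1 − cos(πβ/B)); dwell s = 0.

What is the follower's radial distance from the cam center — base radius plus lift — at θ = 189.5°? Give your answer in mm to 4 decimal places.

seg 1 [0°–94.2°] dwell: s stays 0.0000
seg 2 [94.2°–172.8°] cycloidal, h=5: full span → s += 5 → s = 5.0000
seg 3 [172.8°–220.4°] cycloidal, h=13: θ=189.5° here. β=16.7, B=47.6. 13·(0.3508 − sin(2π·0.3508)/(2π)) = 2.8935 → s = 7.8935
radial distance = base radius + s = 49 + 7.8935 = 56.8935

56.8935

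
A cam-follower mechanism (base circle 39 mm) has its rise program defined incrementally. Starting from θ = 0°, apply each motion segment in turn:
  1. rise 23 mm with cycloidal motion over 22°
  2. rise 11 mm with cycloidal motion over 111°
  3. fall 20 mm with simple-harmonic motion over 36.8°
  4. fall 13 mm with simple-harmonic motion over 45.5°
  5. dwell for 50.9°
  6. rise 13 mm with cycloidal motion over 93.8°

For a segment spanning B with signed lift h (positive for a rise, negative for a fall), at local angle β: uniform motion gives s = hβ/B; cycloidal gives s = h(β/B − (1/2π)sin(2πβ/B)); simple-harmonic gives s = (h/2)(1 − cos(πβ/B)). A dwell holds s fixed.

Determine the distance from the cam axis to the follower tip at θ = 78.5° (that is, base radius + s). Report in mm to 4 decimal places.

seg 1 [0°–22°] cycloidal, h=23: full span → s += 23 → s = 23.0000
seg 2 [22°–133°] cycloidal, h=11: θ=78.5° here. β=56.5, B=111. 11·(0.5090 − sin(2π·0.5090)/(2π)) = 5.6981 → s = 28.6981
radial distance = base radius + s = 39 + 28.6981 = 67.6981

67.6981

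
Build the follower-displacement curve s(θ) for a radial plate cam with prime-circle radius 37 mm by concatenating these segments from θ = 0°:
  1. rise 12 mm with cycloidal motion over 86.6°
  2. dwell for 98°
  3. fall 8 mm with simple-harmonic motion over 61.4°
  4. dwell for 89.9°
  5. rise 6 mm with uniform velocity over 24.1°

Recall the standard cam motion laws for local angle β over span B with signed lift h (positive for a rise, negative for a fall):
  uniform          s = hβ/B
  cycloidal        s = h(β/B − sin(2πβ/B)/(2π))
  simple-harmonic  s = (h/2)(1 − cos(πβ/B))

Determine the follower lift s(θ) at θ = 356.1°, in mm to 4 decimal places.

seg 1 [0°–86.6°] cycloidal, h=12: full span → s += 12 → s = 12.0000
seg 2 [86.6°–184.6°] dwell: s stays 12.0000
seg 3 [184.6°–246°] simple-harmonic, h=-8: full span → s += -8 → s = 4.0000
seg 4 [246°–335.9°] dwell: s stays 4.0000
seg 5 [335.9°–360°] uniform, h=6: θ=356.1° here. β=20.2, B=24.1. 6·20.2/24.1 = 5.0290 → s = 9.0290

9.0290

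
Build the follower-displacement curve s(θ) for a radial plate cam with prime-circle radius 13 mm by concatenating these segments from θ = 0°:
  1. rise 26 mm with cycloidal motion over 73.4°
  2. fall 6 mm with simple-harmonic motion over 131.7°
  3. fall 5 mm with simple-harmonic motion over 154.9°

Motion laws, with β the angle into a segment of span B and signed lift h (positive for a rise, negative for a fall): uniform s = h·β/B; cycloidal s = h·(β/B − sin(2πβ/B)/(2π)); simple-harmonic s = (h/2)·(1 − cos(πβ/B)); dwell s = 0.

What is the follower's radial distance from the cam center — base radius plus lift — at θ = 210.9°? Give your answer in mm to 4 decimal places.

seg 1 [0°–73.4°] cycloidal, h=26: full span → s += 26 → s = 26.0000
seg 2 [73.4°–205.1°] simple-harmonic, h=-6: full span → s += -6 → s = 20.0000
seg 3 [205.1°–360°] simple-harmonic, h=-5: θ=210.9° here. β=5.8, B=154.9. -5/2·(1 − cos(π·0.0374)) = -0.0173 → s = 19.9827
radial distance = base radius + s = 13 + 19.9827 = 32.9827

32.9827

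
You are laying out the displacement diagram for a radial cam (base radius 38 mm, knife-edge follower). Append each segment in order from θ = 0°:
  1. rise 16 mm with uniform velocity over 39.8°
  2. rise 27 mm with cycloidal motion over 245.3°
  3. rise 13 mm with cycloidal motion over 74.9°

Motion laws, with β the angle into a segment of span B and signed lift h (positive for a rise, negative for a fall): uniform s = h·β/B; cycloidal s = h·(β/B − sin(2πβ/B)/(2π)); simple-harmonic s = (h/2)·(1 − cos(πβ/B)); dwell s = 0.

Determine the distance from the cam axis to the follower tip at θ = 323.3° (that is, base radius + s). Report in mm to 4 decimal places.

seg 1 [0°–39.8°] uniform, h=16: full span → s += 16 → s = 16.0000
seg 2 [39.8°–285.1°] cycloidal, h=27: full span → s += 27 → s = 43.0000
seg 3 [285.1°–360°] cycloidal, h=13: θ=323.3° here. β=38.2, B=74.9. 13·(0.5100 − sin(2π·0.5100)/(2π)) = 6.7603 → s = 49.7603
radial distance = base radius + s = 38 + 49.7603 = 87.7603

87.7603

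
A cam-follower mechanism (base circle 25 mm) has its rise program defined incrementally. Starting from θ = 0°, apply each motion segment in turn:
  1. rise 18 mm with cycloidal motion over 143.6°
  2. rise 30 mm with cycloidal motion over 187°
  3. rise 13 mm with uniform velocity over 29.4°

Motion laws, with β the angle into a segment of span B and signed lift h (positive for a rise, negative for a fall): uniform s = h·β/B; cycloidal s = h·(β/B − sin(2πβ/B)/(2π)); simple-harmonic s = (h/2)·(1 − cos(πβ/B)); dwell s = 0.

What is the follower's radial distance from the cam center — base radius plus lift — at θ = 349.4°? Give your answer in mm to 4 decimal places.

seg 1 [0°–143.6°] cycloidal, h=18: full span → s += 18 → s = 18.0000
seg 2 [143.6°–330.6°] cycloidal, h=30: full span → s += 30 → s = 48.0000
seg 3 [330.6°–360°] uniform, h=13: θ=349.4° here. β=18.8, B=29.4. 13·18.8/29.4 = 8.3129 → s = 56.3129
radial distance = base radius + s = 25 + 56.3129 = 81.3129

81.3129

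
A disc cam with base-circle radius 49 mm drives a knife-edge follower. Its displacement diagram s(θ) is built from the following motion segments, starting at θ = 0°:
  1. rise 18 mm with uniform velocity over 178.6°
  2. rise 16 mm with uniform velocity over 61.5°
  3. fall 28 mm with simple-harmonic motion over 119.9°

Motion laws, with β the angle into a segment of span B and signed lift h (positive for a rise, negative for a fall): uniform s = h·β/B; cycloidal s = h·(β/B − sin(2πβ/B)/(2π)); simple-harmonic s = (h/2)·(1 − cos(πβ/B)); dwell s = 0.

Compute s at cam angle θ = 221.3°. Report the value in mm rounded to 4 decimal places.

seg 1 [0°–178.6°] uniform, h=18: full span → s += 18 → s = 18.0000
seg 2 [178.6°–240.1°] uniform, h=16: θ=221.3° here. β=42.7, B=61.5. 16·42.7/61.5 = 11.1089 → s = 29.1089

29.1089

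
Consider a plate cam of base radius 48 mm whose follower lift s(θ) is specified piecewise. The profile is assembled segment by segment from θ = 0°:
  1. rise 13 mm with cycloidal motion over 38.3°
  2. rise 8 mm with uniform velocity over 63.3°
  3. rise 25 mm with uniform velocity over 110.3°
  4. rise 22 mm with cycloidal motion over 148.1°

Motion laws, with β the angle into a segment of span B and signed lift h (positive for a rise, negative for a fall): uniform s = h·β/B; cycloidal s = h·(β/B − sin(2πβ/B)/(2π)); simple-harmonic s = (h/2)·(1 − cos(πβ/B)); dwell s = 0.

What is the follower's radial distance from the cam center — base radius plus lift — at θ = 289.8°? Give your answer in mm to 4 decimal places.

seg 1 [0°–38.3°] cycloidal, h=13: full span → s += 13 → s = 13.0000
seg 2 [38.3°–101.6°] uniform, h=8: full span → s += 8 → s = 21.0000
seg 3 [101.6°–211.9°] uniform, h=25: full span → s += 25 → s = 46.0000
seg 4 [211.9°–360°] cycloidal, h=22: θ=289.8° here. β=77.9, B=148.1. 22·(0.5260 − sin(2π·0.5260)/(2π)) = 12.1413 → s = 58.1413
radial distance = base radius + s = 48 + 58.1413 = 106.1413

106.1413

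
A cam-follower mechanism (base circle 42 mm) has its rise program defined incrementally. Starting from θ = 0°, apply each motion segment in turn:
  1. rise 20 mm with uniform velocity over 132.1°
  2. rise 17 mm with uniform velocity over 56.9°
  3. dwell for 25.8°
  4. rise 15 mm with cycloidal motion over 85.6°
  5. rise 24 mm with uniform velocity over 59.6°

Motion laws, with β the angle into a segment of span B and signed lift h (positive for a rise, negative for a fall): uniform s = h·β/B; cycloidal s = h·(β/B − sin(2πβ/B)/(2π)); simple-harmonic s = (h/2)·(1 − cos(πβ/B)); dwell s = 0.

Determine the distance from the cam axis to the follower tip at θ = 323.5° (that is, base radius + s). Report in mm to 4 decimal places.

seg 1 [0°–132.1°] uniform, h=20: full span → s += 20 → s = 20.0000
seg 2 [132.1°–189°] uniform, h=17: full span → s += 17 → s = 37.0000
seg 3 [189°–214.8°] dwell: s stays 37.0000
seg 4 [214.8°–300.4°] cycloidal, h=15: full span → s += 15 → s = 52.0000
seg 5 [300.4°–360°] uniform, h=24: θ=323.5° here. β=23.1, B=59.6. 24·23.1/59.6 = 9.3020 → s = 61.3020
radial distance = base radius + s = 42 + 61.3020 = 103.3020

103.3020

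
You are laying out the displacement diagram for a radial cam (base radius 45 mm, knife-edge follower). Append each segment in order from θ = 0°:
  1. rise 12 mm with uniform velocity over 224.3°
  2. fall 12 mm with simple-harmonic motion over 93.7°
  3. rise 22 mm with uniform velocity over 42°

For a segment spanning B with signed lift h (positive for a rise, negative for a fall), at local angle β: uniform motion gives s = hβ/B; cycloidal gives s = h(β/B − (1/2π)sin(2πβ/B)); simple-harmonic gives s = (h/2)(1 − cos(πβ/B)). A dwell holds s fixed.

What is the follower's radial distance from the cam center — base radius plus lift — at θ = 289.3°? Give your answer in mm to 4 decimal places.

seg 1 [0°–224.3°] uniform, h=12: full span → s += 12 → s = 12.0000
seg 2 [224.3°–318°] simple-harmonic, h=-12: θ=289.3° here. β=65, B=93.7. -12/2·(1 − cos(π·0.6937)) = -9.4300 → s = 2.5700
radial distance = base radius + s = 45 + 2.5700 = 47.5700

47.5700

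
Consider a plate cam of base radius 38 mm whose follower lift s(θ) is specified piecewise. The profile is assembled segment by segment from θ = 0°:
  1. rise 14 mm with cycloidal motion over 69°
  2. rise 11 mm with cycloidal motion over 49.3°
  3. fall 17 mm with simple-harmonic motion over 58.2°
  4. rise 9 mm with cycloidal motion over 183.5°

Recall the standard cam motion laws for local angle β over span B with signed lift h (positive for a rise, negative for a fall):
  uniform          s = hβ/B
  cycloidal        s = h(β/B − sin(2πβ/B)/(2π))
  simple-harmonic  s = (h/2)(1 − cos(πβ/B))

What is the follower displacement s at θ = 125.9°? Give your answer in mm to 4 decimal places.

seg 1 [0°–69°] cycloidal, h=14: full span → s += 14 → s = 14.0000
seg 2 [69°–118.3°] cycloidal, h=11: full span → s += 11 → s = 25.0000
seg 3 [118.3°–176.5°] simple-harmonic, h=-17: θ=125.9° here. β=7.6, B=58.2. -17/2·(1 − cos(π·0.1306)) = -0.7053 → s = 24.2947

24.2947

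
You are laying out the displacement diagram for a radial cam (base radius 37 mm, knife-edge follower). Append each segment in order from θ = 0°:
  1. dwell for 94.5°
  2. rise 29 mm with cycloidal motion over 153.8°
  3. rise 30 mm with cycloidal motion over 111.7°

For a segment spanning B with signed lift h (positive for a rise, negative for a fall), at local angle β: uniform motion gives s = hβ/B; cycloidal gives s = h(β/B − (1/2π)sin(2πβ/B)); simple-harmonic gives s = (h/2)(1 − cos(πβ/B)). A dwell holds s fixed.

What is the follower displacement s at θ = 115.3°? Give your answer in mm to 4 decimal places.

seg 1 [0°–94.5°] dwell: s stays 0.0000
seg 2 [94.5°–248.3°] cycloidal, h=29: θ=115.3° here. β=20.8, B=153.8. 29·(0.1352 − sin(2π·0.1352)/(2π)) = 0.4552 → s = 0.4552

0.4552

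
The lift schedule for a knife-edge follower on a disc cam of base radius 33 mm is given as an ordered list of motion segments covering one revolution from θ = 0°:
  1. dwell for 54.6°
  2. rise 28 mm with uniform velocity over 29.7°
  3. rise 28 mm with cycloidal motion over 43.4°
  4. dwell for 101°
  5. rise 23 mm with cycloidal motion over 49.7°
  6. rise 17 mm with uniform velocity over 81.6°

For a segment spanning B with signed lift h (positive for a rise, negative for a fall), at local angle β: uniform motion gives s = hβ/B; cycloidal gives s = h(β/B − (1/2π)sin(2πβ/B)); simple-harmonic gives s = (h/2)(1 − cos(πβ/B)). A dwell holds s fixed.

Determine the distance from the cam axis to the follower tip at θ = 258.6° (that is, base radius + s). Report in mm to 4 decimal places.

seg 1 [0°–54.6°] dwell: s stays 0.0000
seg 2 [54.6°–84.3°] uniform, h=28: full span → s += 28 → s = 28.0000
seg 3 [84.3°–127.7°] cycloidal, h=28: full span → s += 28 → s = 56.0000
seg 4 [127.7°–228.7°] dwell: s stays 56.0000
seg 5 [228.7°–278.4°] cycloidal, h=23: θ=258.6° here. β=29.9, B=49.7. 23·(0.6016 − sin(2π·0.6016)/(2π)) = 16.0185 → s = 72.0185
radial distance = base radius + s = 33 + 72.0185 = 105.0185

105.0185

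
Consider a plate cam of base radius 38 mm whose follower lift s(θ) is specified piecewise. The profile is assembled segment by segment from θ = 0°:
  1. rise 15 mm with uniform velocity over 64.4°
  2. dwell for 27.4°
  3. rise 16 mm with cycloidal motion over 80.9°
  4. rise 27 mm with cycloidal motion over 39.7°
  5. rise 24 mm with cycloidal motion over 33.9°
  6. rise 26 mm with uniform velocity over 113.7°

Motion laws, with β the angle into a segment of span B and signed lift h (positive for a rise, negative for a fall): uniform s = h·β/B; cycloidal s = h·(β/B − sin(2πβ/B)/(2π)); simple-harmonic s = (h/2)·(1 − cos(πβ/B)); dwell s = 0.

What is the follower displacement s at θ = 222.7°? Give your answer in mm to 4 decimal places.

seg 1 [0°–64.4°] uniform, h=15: full span → s += 15 → s = 15.0000
seg 2 [64.4°–91.8°] dwell: s stays 15.0000
seg 3 [91.8°–172.7°] cycloidal, h=16: full span → s += 16 → s = 31.0000
seg 4 [172.7°–212.4°] cycloidal, h=27: full span → s += 27 → s = 58.0000
seg 5 [212.4°–246.3°] cycloidal, h=24: θ=222.7° here. β=10.3, B=33.9. 24·(0.3038 − sin(2π·0.3038)/(2π)) = 3.6888 → s = 61.6888

61.6888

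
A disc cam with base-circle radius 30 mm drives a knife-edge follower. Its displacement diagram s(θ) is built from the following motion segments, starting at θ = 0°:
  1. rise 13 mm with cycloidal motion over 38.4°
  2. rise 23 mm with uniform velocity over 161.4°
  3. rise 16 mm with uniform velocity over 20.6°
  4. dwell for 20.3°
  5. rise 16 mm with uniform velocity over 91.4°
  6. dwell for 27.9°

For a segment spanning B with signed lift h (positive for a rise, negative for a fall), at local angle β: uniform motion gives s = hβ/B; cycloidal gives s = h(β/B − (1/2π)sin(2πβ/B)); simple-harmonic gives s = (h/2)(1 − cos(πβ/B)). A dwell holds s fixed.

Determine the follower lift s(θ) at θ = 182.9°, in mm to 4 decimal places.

seg 1 [0°–38.4°] cycloidal, h=13: full span → s += 13 → s = 13.0000
seg 2 [38.4°–199.8°] uniform, h=23: θ=182.9° here. β=144.5, B=161.4. 23·144.5/161.4 = 20.5917 → s = 33.5917

33.5917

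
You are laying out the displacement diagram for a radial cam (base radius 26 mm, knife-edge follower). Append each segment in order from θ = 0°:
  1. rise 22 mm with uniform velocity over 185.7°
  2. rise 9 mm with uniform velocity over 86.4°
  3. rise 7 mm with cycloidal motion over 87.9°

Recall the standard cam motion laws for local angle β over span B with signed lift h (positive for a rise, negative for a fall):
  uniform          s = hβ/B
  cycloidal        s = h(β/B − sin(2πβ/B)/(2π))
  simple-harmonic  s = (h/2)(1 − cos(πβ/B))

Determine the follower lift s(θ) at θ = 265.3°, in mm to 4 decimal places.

seg 1 [0°–185.7°] uniform, h=22: full span → s += 22 → s = 22.0000
seg 2 [185.7°–272.1°] uniform, h=9: θ=265.3° here. β=79.6, B=86.4. 9·79.6/86.4 = 8.2917 → s = 30.2917

30.2917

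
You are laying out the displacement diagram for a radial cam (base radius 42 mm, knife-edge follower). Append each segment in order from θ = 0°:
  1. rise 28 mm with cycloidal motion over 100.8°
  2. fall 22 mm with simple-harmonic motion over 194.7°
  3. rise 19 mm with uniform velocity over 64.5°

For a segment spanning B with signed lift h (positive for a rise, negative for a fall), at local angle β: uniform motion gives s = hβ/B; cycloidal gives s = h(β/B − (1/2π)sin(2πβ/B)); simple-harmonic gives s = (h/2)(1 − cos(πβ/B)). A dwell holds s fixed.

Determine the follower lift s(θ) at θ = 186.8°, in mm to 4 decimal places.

seg 1 [0°–100.8°] cycloidal, h=28: full span → s += 28 → s = 28.0000
seg 2 [100.8°–295.5°] simple-harmonic, h=-22: θ=186.8° here. β=86, B=194.7. -22/2·(1 − cos(π·0.4417)) = -8.9967 → s = 19.0033

19.0033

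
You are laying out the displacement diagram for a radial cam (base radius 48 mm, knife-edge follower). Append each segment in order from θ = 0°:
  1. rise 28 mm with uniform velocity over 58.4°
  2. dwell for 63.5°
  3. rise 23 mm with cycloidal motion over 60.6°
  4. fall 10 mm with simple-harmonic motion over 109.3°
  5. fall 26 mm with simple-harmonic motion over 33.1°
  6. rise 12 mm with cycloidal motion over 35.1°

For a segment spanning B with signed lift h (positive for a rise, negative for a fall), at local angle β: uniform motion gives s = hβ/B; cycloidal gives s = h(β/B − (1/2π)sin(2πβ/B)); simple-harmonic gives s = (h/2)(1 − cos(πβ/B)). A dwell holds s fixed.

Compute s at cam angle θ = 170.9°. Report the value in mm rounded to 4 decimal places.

seg 1 [0°–58.4°] uniform, h=28: full span → s += 28 → s = 28.0000
seg 2 [58.4°–121.9°] dwell: s stays 28.0000
seg 3 [121.9°–182.5°] cycloidal, h=23: θ=170.9° here. β=49, B=60.6. 23·(0.8086 − sin(2π·0.8086)/(2π)) = 22.0127 → s = 50.0127

50.0127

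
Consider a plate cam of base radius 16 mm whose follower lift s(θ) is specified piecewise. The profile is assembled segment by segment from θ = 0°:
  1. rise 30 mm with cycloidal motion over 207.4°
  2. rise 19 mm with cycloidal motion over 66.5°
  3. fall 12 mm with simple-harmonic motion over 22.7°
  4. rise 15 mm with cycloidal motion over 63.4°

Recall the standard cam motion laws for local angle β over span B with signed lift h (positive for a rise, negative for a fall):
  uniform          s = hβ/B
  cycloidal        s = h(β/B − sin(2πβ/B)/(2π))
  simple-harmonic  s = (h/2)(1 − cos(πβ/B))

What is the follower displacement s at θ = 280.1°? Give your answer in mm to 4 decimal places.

seg 1 [0°–207.4°] cycloidal, h=30: full span → s += 30 → s = 30.0000
seg 2 [207.4°–273.9°] cycloidal, h=19: full span → s += 19 → s = 49.0000
seg 3 [273.9°–296.6°] simple-harmonic, h=-12: θ=280.1° here. β=6.2, B=22.7. -12/2·(1 − cos(π·0.2731)) = -2.0765 → s = 46.9235

46.9235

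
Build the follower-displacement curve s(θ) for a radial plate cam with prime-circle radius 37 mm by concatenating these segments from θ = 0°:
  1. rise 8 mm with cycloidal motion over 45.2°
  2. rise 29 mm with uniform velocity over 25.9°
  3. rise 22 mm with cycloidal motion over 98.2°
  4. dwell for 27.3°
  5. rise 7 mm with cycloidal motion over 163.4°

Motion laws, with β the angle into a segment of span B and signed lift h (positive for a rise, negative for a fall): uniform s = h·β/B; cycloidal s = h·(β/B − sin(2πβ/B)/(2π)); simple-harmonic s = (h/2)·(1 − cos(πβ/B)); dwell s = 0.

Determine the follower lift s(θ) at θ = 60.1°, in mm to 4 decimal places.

seg 1 [0°–45.2°] cycloidal, h=8: full span → s += 8 → s = 8.0000
seg 2 [45.2°–71.1°] uniform, h=29: θ=60.1° here. β=14.9, B=25.9. 29·14.9/25.9 = 16.6834 → s = 24.6834

24.6834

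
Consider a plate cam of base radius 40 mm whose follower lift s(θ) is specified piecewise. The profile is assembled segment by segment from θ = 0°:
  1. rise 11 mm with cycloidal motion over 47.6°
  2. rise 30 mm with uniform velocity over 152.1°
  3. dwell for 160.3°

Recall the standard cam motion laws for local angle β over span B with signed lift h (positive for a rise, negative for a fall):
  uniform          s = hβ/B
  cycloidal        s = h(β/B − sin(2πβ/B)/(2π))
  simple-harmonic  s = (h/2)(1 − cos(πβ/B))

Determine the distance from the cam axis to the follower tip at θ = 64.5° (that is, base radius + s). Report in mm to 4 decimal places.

seg 1 [0°–47.6°] cycloidal, h=11: full span → s += 11 → s = 11.0000
seg 2 [47.6°–199.7°] uniform, h=30: θ=64.5° here. β=16.9, B=152.1. 30·16.9/152.1 = 3.3333 → s = 14.3333
radial distance = base radius + s = 40 + 14.3333 = 54.3333

54.3333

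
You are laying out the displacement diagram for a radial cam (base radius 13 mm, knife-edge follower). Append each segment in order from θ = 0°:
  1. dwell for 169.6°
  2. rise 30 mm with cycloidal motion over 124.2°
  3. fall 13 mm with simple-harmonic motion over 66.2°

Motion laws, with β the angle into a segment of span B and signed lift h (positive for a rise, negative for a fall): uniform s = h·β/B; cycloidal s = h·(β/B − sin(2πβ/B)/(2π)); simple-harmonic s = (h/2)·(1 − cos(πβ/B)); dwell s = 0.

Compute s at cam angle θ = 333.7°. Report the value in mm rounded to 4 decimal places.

seg 1 [0°–169.6°] dwell: s stays 0.0000
seg 2 [169.6°–293.8°] cycloidal, h=30: full span → s += 30 → s = 30.0000
seg 3 [293.8°–360°] simple-harmonic, h=-13: θ=333.7° here. β=39.9, B=66.2. -13/2·(1 − cos(π·0.6027)) = -8.5613 → s = 21.4387

21.4387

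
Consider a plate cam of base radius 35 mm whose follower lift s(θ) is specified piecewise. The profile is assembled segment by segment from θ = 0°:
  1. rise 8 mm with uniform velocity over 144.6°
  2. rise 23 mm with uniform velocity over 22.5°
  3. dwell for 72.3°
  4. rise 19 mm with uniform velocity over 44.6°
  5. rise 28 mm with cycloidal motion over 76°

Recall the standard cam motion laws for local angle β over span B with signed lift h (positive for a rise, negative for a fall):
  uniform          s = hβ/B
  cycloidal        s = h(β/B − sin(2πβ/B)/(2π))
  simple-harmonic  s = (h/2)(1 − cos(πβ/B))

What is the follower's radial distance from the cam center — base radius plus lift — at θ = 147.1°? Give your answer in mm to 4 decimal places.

seg 1 [0°–144.6°] uniform, h=8: full span → s += 8 → s = 8.0000
seg 2 [144.6°–167.1°] uniform, h=23: θ=147.1° here. β=2.5, B=22.5. 23·2.5/22.5 = 2.5556 → s = 10.5556
radial distance = base radius + s = 35 + 10.5556 = 45.5556

45.5556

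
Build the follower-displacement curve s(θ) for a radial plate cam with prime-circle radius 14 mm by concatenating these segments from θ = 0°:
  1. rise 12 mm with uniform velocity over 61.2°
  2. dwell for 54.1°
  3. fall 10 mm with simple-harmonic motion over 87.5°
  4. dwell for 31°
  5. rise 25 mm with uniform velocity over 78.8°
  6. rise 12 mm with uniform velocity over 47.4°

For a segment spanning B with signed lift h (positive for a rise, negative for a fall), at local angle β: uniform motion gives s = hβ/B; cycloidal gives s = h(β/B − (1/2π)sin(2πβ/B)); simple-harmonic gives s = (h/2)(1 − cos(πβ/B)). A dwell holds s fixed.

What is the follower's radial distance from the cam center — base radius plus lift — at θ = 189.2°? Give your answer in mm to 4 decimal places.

seg 1 [0°–61.2°] uniform, h=12: full span → s += 12 → s = 12.0000
seg 2 [61.2°–115.3°] dwell: s stays 12.0000
seg 3 [115.3°–202.8°] simple-harmonic, h=-10: θ=189.2° here. β=73.9, B=87.5. -10/2·(1 − cos(π·0.8446)) = -9.4157 → s = 2.5843
radial distance = base radius + s = 14 + 2.5843 = 16.5843

16.5843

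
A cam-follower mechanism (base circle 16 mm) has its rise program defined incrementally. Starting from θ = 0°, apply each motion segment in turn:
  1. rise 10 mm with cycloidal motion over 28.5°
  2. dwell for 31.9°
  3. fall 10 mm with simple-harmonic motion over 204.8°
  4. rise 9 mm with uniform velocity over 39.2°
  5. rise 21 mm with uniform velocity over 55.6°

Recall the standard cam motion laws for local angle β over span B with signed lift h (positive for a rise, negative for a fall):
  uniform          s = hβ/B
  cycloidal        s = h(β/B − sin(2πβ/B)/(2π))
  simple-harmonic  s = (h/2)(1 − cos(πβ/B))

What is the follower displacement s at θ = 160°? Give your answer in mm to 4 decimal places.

seg 1 [0°–28.5°] cycloidal, h=10: full span → s += 10 → s = 10.0000
seg 2 [28.5°–60.4°] dwell: s stays 10.0000
seg 3 [60.4°–265.2°] simple-harmonic, h=-10: θ=160° here. β=99.6, B=204.8. -10/2·(1 − cos(π·0.4863)) = -4.7853 → s = 5.2147

5.2147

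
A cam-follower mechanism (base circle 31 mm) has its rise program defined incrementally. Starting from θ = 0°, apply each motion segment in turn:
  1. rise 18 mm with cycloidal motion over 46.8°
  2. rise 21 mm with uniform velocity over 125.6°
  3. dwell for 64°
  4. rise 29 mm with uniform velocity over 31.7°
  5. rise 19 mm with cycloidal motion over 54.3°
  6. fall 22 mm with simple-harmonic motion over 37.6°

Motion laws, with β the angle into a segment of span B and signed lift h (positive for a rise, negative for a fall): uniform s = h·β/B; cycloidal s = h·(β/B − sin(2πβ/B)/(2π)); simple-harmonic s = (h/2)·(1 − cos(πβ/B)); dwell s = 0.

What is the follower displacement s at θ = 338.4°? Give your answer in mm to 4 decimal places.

seg 1 [0°–46.8°] cycloidal, h=18: full span → s += 18 → s = 18.0000
seg 2 [46.8°–172.4°] uniform, h=21: full span → s += 21 → s = 39.0000
seg 3 [172.4°–236.4°] dwell: s stays 39.0000
seg 4 [236.4°–268.1°] uniform, h=29: full span → s += 29 → s = 68.0000
seg 5 [268.1°–322.4°] cycloidal, h=19: full span → s += 19 → s = 87.0000
seg 6 [322.4°–360°] simple-harmonic, h=-22: θ=338.4° here. β=16, B=37.6. -22/2·(1 − cos(π·0.4255)) = -8.4500 → s = 78.5500

78.5500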